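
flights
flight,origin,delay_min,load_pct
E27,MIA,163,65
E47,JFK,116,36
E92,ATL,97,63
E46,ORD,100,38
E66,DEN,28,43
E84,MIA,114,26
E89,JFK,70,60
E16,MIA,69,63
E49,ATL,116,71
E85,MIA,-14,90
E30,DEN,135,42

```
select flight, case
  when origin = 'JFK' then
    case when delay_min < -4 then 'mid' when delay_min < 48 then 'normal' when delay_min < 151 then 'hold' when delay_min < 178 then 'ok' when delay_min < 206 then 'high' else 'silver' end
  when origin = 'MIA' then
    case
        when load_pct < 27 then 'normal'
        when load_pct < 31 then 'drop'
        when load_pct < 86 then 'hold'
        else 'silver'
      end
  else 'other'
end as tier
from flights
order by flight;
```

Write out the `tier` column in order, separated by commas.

hold, hold, other, other, hold, other, other, normal, silver, hold, other

flight=E16: origin='MIA' → inner[load_pct < 86] → hold
flight=E27: origin='MIA' → inner[load_pct < 86] → hold
flight=E30: origin='DEN' → outer ELSE → other
flight=E46: origin='ORD' → outer ELSE → other
flight=E47: origin='JFK' → inner[delay_min < 151] → hold
flight=E49: origin='ATL' → outer ELSE → other
flight=E66: origin='DEN' → outer ELSE → other
flight=E84: origin='MIA' → inner[load_pct < 27] → normal
flight=E85: origin='MIA' → inner[ELSE] → silver
flight=E89: origin='JFK' → inner[delay_min < 151] → hold
flight=E92: origin='ATL' → outer ELSE → other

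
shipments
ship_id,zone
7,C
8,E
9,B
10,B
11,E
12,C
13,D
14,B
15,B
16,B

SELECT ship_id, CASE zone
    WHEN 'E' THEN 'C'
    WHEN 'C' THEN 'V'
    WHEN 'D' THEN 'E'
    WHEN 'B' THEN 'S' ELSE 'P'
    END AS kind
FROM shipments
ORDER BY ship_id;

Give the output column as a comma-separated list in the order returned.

ship_id=7: zone='C' → V
ship_id=8: zone='E' → C
ship_id=9: zone='B' → S
ship_id=10: zone='B' → S
ship_id=11: zone='E' → C
ship_id=12: zone='C' → V
ship_id=13: zone='D' → E
ship_id=14: zone='B' → S
ship_id=15: zone='B' → S
ship_id=16: zone='B' → S

V, C, S, S, C, V, E, S, S, S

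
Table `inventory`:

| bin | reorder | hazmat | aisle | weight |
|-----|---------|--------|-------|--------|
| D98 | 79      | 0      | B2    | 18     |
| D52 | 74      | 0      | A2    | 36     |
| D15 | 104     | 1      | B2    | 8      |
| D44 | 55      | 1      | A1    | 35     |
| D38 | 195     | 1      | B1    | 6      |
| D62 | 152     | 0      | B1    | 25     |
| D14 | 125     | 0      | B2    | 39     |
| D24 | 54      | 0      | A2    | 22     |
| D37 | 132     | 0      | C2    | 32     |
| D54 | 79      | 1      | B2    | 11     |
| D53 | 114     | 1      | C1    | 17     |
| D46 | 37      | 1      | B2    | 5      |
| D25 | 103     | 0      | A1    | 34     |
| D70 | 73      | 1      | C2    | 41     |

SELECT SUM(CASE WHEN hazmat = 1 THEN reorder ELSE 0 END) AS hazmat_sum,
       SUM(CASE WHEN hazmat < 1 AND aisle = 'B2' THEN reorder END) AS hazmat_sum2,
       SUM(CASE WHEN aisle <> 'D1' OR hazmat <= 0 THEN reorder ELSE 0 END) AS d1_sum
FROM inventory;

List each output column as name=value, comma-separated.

hazmat_sum=657, hazmat_sum2=204, d1_sum=1376

[hazmat_sum: hazmat = 1]
bin=D98: ✗
bin=D52: ✗
bin=D15: ✓ → 104
bin=D44: ✓ → 55
bin=D38: ✓ → 195
bin=D62: ✗
bin=D14: ✗
bin=D24: ✗
bin=D37: ✗
bin=D54: ✓ → 79
bin=D53: ✓ → 114
bin=D46: ✓ → 37
bin=D25: ✗
bin=D70: ✓ → 73
hazmat_sum = 104 + 55 + 195 + 79 + 114 + 37 + 73 = 657
—
[hazmat_sum2: hazmat < 1 AND aisle = 'B2']
bin=D98: ✓ → 79
bin=D52: ✗
bin=D15: ✗
bin=D44: ✗
bin=D38: ✗
bin=D62: ✗
bin=D14: ✓ → 125
bin=D24: ✗
bin=D37: ✗
bin=D54: ✗
bin=D53: ✗
bin=D46: ✗
bin=D25: ✗
bin=D70: ✗
hazmat_sum2 = 79 + 125 = 204
—
[d1_sum: aisle <> 'D1' OR hazmat <= 0]
bin=D98: ✓ → 79
bin=D52: ✓ → 74
bin=D15: ✓ → 104
bin=D44: ✓ → 55
bin=D38: ✓ → 195
bin=D62: ✓ → 152
bin=D14: ✓ → 125
bin=D24: ✓ → 54
bin=D37: ✓ → 132
bin=D54: ✓ → 79
bin=D53: ✓ → 114
bin=D46: ✓ → 37
bin=D25: ✓ → 103
bin=D70: ✓ → 73
d1_sum = 79 + 74 + 104 + 55 + 195 + 152 + 125 + 54 + 132 + 79 + 114 + 37 + 103 + 73 = 1376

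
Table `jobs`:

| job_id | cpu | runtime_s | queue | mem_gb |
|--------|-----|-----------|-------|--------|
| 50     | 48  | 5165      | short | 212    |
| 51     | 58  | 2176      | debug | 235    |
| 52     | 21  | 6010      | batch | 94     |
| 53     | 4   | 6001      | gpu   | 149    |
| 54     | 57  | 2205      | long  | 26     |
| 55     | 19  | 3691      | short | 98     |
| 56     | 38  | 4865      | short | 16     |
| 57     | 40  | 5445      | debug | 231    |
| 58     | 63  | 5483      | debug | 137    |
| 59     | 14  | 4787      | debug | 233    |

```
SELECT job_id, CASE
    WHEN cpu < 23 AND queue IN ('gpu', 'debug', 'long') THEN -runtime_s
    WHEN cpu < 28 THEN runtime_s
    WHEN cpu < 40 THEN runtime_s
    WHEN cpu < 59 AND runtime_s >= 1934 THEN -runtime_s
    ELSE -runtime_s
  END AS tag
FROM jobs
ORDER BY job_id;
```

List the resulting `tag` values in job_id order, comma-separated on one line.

-5165, -2176, 6010, -6001, -2205, 3691, 4865, -5445, -5483, -4787

job_id=50: cpu < 59 AND runtime_s >= 1934 → -5165
job_id=51: cpu < 59 AND runtime_s >= 1934 → -2176
job_id=52: cpu < 28 → 6010
job_id=53: cpu < 23 AND queue IN ('gpu', 'debug', 'long') → -6001
job_id=54: cpu < 59 AND runtime_s >= 1934 → -2205
job_id=55: cpu < 28 → 3691
job_id=56: cpu < 40 → 4865
job_id=57: cpu < 59 AND runtime_s >= 1934 → -5445
job_id=58: ELSE → -5483
job_id=59: cpu < 23 AND queue IN ('gpu', 'debug', 'long') → -4787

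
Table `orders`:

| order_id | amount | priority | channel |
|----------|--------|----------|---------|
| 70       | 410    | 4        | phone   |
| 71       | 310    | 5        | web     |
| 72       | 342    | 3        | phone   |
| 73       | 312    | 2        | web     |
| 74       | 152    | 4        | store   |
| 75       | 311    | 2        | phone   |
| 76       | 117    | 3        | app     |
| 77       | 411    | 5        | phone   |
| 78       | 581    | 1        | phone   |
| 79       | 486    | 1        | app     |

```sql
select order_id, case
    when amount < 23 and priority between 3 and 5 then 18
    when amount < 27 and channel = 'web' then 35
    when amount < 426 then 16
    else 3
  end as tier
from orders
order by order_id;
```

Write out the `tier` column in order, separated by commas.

order_id=70: amount < 426 → 16
order_id=71: amount < 426 → 16
order_id=72: amount < 426 → 16
order_id=73: amount < 426 → 16
order_id=74: amount < 426 → 16
order_id=75: amount < 426 → 16
order_id=76: amount < 426 → 16
order_id=77: amount < 426 → 16
order_id=78: ELSE → 3
order_id=79: ELSE → 3

16, 16, 16, 16, 16, 16, 16, 16, 3, 3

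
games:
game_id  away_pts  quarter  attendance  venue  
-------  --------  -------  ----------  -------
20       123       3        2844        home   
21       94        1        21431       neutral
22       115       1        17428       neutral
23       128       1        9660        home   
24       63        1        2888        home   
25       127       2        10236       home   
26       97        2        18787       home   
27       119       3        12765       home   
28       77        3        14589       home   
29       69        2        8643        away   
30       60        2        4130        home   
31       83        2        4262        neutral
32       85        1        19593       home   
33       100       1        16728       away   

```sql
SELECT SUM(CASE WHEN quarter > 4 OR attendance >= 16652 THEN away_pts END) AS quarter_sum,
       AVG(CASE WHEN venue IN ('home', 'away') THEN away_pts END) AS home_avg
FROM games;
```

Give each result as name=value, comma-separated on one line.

[quarter_sum: quarter > 4 OR attendance >= 16652]
game_id=20: ✗
game_id=21: ✓ → 94
game_id=22: ✓ → 115
game_id=23: ✗
game_id=24: ✗
game_id=25: ✗
game_id=26: ✓ → 97
game_id=27: ✗
game_id=28: ✗
game_id=29: ✗
game_id=30: ✗
game_id=31: ✗
game_id=32: ✓ → 85
game_id=33: ✓ → 100
quarter_sum = 94 + 115 + 97 + 85 + 100 = 491
—
[home_avg: venue IN ('home', 'away')]
game_id=20: ✓ → 123
game_id=21: ✗
game_id=22: ✗
game_id=23: ✓ → 128
game_id=24: ✓ → 63
game_id=25: ✓ → 127
game_id=26: ✓ → 97
game_id=27: ✓ → 119
game_id=28: ✓ → 77
game_id=29: ✓ → 69
game_id=30: ✓ → 60
game_id=31: ✗
game_id=32: ✓ → 85
game_id=33: ✓ → 100
home_avg = (123 + 128 + 63 + 127 + 97 + 119 + 77 + 69 + 60 + 85 + 100) / 11 = 95.2727272727

quarter_sum=491, home_avg=95.2727272727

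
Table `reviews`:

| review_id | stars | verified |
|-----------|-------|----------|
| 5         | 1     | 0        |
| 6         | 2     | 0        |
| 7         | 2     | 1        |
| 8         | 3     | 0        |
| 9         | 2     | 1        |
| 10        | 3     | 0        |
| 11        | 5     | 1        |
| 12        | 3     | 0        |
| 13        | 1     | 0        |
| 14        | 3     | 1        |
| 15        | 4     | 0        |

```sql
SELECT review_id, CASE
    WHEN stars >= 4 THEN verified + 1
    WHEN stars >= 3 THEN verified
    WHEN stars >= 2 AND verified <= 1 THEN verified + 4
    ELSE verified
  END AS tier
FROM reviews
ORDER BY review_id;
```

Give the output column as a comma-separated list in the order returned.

0, 4, 5, 0, 5, 0, 2, 0, 0, 1, 1

review_id=5: ELSE → 0
review_id=6: stars >= 2 AND verified <= 1 → 4
review_id=7: stars >= 2 AND verified <= 1 → 5
review_id=8: stars >= 3 → 0
review_id=9: stars >= 2 AND verified <= 1 → 5
review_id=10: stars >= 3 → 0
review_id=11: stars >= 4 → 2
review_id=12: stars >= 3 → 0
review_id=13: ELSE → 0
review_id=14: stars >= 3 → 1
review_id=15: stars >= 4 → 1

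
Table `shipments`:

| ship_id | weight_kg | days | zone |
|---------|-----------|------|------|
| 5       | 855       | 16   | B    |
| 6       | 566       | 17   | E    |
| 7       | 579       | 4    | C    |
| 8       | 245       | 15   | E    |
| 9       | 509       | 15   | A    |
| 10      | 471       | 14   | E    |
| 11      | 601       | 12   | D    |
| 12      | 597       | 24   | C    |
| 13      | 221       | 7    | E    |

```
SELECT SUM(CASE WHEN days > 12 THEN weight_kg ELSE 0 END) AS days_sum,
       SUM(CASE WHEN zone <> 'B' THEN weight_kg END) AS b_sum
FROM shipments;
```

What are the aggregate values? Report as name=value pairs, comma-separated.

[days_sum: days > 12]
ship_id=5: ✓ → 855
ship_id=6: ✓ → 566
ship_id=7: ✗
ship_id=8: ✓ → 245
ship_id=9: ✓ → 509
ship_id=10: ✓ → 471
ship_id=11: ✗
ship_id=12: ✓ → 597
ship_id=13: ✗
days_sum = 855 + 566 + 245 + 509 + 471 + 597 = 3243
—
[b_sum: zone <> 'B']
ship_id=5: ✗
ship_id=6: ✓ → 566
ship_id=7: ✓ → 579
ship_id=8: ✓ → 245
ship_id=9: ✓ → 509
ship_id=10: ✓ → 471
ship_id=11: ✓ → 601
ship_id=12: ✓ → 597
ship_id=13: ✓ → 221
b_sum = 566 + 579 + 245 + 509 + 471 + 601 + 597 + 221 = 3789

days_sum=3243, b_sum=3789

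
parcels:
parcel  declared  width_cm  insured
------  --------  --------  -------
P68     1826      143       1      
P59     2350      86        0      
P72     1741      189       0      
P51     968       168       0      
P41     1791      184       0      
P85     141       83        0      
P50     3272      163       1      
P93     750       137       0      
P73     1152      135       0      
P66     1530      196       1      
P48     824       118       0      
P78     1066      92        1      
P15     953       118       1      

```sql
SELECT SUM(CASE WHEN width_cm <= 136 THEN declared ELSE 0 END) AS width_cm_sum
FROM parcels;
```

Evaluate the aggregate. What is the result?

parcel=P68: ✗
parcel=P59: ✓ → 2350
parcel=P72: ✗
parcel=P51: ✗
parcel=P41: ✗
parcel=P85: ✓ → 141
parcel=P50: ✗
parcel=P93: ✗
parcel=P73: ✓ → 1152
parcel=P66: ✗
parcel=P48: ✓ → 824
parcel=P78: ✓ → 1066
parcel=P15: ✓ → 953
width_cm_sum = 2350 + 141 + 1152 + 824 + 1066 + 953 = 6486

6486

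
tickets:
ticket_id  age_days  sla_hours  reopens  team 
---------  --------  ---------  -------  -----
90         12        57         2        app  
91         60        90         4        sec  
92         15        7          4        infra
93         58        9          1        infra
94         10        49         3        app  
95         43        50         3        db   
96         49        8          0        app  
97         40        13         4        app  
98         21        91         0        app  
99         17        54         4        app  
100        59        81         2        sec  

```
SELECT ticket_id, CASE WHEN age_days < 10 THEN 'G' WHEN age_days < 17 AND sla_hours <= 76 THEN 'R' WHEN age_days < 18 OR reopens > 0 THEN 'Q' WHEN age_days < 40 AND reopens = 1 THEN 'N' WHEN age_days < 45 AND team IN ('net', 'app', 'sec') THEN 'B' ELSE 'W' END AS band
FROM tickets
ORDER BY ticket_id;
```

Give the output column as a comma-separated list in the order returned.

ticket_id=90: age_days < 17 AND sla_hours <= 76 → R
ticket_id=91: age_days < 18 OR reopens > 0 → Q
ticket_id=92: age_days < 17 AND sla_hours <= 76 → R
ticket_id=93: age_days < 18 OR reopens > 0 → Q
ticket_id=94: age_days < 17 AND sla_hours <= 76 → R
ticket_id=95: age_days < 18 OR reopens > 0 → Q
ticket_id=96: ELSE → W
ticket_id=97: age_days < 18 OR reopens > 0 → Q
ticket_id=98: age_days < 45 AND team IN ('net', 'app', 'sec') → B
ticket_id=99: age_days < 18 OR reopens > 0 → Q
ticket_id=100: age_days < 18 OR reopens > 0 → Q

R, Q, R, Q, R, Q, W, Q, B, Q, Q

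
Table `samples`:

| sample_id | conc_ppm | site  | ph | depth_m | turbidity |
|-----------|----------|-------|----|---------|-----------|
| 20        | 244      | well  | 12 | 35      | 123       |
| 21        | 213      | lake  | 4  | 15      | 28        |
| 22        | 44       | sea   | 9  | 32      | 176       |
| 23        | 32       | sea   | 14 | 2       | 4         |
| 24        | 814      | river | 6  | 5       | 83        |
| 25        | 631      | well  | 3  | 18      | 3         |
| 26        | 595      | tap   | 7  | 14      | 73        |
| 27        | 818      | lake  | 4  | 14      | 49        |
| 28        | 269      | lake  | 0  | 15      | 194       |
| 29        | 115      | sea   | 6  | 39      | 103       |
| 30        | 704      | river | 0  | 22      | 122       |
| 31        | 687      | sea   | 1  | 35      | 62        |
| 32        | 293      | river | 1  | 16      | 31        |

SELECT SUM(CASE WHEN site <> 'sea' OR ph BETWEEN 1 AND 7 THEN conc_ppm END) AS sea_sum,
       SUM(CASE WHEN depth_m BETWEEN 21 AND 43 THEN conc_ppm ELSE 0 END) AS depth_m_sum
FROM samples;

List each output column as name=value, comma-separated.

sea_sum=5383, depth_m_sum=1794

[sea_sum: site <> 'sea' OR ph BETWEEN 1 AND 7]
sample_id=20: ✓ → 244
sample_id=21: ✓ → 213
sample_id=22: ✗
sample_id=23: ✗
sample_id=24: ✓ → 814
sample_id=25: ✓ → 631
sample_id=26: ✓ → 595
sample_id=27: ✓ → 818
sample_id=28: ✓ → 269
sample_id=29: ✓ → 115
sample_id=30: ✓ → 704
sample_id=31: ✓ → 687
sample_id=32: ✓ → 293
sea_sum = 244 + 213 + 814 + 631 + 595 + 818 + 269 + 115 + 704 + 687 + 293 = 5383
—
[depth_m_sum: depth_m BETWEEN 21 AND 43]
sample_id=20: ✓ → 244
sample_id=21: ✗
sample_id=22: ✓ → 44
sample_id=23: ✗
sample_id=24: ✗
sample_id=25: ✗
sample_id=26: ✗
sample_id=27: ✗
sample_id=28: ✗
sample_id=29: ✓ → 115
sample_id=30: ✓ → 704
sample_id=31: ✓ → 687
sample_id=32: ✗
depth_m_sum = 244 + 44 + 115 + 704 + 687 = 1794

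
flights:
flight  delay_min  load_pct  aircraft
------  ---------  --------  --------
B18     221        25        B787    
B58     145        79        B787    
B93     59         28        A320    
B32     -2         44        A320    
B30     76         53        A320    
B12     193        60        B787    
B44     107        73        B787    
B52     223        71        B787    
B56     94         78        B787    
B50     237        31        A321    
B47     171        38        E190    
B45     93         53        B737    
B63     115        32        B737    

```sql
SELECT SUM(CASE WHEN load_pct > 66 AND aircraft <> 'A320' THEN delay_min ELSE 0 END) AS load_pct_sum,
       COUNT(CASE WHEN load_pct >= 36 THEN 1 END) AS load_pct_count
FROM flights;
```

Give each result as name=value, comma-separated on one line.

load_pct_sum=569, load_pct_count=9

[load_pct_sum: load_pct > 66 AND aircraft <> 'A320']
flight=B18: ✗
flight=B58: ✓ → 145
flight=B93: ✗
flight=B32: ✗
flight=B30: ✗
flight=B12: ✗
flight=B44: ✓ → 107
flight=B52: ✓ → 223
flight=B56: ✓ → 94
flight=B50: ✗
flight=B47: ✗
flight=B45: ✗
flight=B63: ✗
load_pct_sum = 145 + 107 + 223 + 94 = 569
—
[load_pct_count: load_pct >= 36]
flight=B18: ✗
flight=B58: ✓ → 1
flight=B93: ✗
flight=B32: ✓ → 1
flight=B30: ✓ → 1
flight=B12: ✓ → 1
flight=B44: ✓ → 1
flight=B52: ✓ → 1
flight=B56: ✓ → 1
flight=B50: ✗
flight=B47: ✓ → 1
flight=B45: ✓ → 1
flight=B63: ✗
load_pct_count = COUNT(1, 1, 1, 1, 1, 1, 1, 1, 1) = 9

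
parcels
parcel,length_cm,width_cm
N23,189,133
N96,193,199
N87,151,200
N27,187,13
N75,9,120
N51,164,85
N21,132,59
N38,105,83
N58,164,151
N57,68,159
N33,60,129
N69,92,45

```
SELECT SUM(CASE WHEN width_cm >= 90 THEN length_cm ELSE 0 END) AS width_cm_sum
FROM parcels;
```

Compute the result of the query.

834

parcel=N23: ✓ → 189
parcel=N96: ✓ → 193
parcel=N87: ✓ → 151
parcel=N27: ✗
parcel=N75: ✓ → 9
parcel=N51: ✗
parcel=N21: ✗
parcel=N38: ✗
parcel=N58: ✓ → 164
parcel=N57: ✓ → 68
parcel=N33: ✓ → 60
parcel=N69: ✗
width_cm_sum = 189 + 193 + 151 + 9 + 164 + 68 + 60 = 834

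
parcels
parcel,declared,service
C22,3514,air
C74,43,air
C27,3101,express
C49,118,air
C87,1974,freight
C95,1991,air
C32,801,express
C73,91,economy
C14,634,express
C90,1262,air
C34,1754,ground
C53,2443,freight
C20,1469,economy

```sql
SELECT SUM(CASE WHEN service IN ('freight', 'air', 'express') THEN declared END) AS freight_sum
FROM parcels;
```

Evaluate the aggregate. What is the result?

parcel=C22: ✓ → 3514
parcel=C74: ✓ → 43
parcel=C27: ✓ → 3101
parcel=C49: ✓ → 118
parcel=C87: ✓ → 1974
parcel=C95: ✓ → 1991
parcel=C32: ✓ → 801
parcel=C73: ✗
parcel=C14: ✓ → 634
parcel=C90: ✓ → 1262
parcel=C34: ✗
parcel=C53: ✓ → 2443
parcel=C20: ✗
freight_sum = 3514 + 43 + 3101 + 118 + 1974 + 1991 + 801 + 634 + 1262 + 2443 = 15881

15881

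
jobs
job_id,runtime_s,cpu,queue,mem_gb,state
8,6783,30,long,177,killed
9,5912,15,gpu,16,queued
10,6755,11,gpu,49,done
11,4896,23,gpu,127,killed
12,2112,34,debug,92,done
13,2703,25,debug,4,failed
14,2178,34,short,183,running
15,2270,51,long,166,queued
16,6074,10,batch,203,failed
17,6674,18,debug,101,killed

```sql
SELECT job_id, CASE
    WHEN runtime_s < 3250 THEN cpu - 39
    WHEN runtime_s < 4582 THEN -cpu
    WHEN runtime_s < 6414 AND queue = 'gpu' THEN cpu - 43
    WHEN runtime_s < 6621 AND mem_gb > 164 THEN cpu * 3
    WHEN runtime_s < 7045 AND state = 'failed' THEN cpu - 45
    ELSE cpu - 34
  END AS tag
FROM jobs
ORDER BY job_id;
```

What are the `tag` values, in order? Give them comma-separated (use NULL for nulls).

job_id=8: ELSE → -4
job_id=9: runtime_s < 6414 AND queue = 'gpu' → -28
job_id=10: ELSE → -23
job_id=11: runtime_s < 6414 AND queue = 'gpu' → -20
job_id=12: runtime_s < 3250 → -5
job_id=13: runtime_s < 3250 → -14
job_id=14: runtime_s < 3250 → -5
job_id=15: runtime_s < 3250 → 12
job_id=16: runtime_s < 6621 AND mem_gb > 164 → 30
job_id=17: ELSE → -16

-4, -28, -23, -20, -5, -14, -5, 12, 30, -16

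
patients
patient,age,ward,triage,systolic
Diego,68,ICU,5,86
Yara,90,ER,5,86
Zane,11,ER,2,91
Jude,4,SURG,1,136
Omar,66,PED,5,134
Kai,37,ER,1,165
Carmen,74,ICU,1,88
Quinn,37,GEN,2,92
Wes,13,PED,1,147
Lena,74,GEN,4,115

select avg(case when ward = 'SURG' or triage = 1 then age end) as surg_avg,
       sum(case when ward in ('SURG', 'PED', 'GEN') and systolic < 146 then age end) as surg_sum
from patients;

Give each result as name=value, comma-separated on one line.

surg_avg=32, surg_sum=181

[surg_avg: ward = 'SURG' or triage = 1]
patient=Diego: ✗
patient=Yara: ✗
patient=Zane: ✗
patient=Jude: ✓ → 4
patient=Omar: ✗
patient=Kai: ✓ → 37
patient=Carmen: ✓ → 74
patient=Quinn: ✗
patient=Wes: ✓ → 13
patient=Lena: ✗
surg_avg = (4 + 37 + 74 + 13) / 4 = 32
—
[surg_sum: ward in ('SURG', 'PED', 'GEN') and systolic < 146]
patient=Diego: ✗
patient=Yara: ✗
patient=Zane: ✗
patient=Jude: ✓ → 4
patient=Omar: ✓ → 66
patient=Kai: ✗
patient=Carmen: ✗
patient=Quinn: ✓ → 37
patient=Wes: ✗
patient=Lena: ✓ → 74
surg_sum = 4 + 66 + 37 + 74 = 181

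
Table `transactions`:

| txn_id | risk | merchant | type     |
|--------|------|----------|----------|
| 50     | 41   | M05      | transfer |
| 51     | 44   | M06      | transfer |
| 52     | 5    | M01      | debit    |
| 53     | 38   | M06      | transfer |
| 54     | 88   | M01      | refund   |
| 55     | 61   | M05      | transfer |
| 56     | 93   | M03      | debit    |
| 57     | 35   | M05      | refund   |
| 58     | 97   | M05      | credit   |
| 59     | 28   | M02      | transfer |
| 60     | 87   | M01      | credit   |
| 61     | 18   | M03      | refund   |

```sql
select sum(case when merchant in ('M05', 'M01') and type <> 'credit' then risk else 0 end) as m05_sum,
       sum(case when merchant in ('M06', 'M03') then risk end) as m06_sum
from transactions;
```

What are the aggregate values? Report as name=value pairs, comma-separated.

m05_sum=230, m06_sum=193

[m05_sum: merchant in ('M05', 'M01') and type <> 'credit']
txn_id=50: ✓ → 41
txn_id=51: ✗
txn_id=52: ✓ → 5
txn_id=53: ✗
txn_id=54: ✓ → 88
txn_id=55: ✓ → 61
txn_id=56: ✗
txn_id=57: ✓ → 35
txn_id=58: ✗
txn_id=59: ✗
txn_id=60: ✗
txn_id=61: ✗
m05_sum = 41 + 5 + 88 + 61 + 35 = 230
—
[m06_sum: merchant in ('M06', 'M03')]
txn_id=50: ✗
txn_id=51: ✓ → 44
txn_id=52: ✗
txn_id=53: ✓ → 38
txn_id=54: ✗
txn_id=55: ✗
txn_id=56: ✓ → 93
txn_id=57: ✗
txn_id=58: ✗
txn_id=59: ✗
txn_id=60: ✗
txn_id=61: ✓ → 18
m06_sum = 44 + 38 + 93 + 18 = 193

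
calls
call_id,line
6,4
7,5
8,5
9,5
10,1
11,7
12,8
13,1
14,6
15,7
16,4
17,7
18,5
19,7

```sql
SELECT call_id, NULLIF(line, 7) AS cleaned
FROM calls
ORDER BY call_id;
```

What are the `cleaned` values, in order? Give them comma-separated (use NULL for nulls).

call_id=6: line=4 vs 7: differ → 4
call_id=7: line=5 vs 7: differ → 5
call_id=8: line=5 vs 7: differ → 5
call_id=9: line=5 vs 7: differ → 5
call_id=10: line=1 vs 7: differ → 1
call_id=11: line=7 vs 7: equal → NULL
call_id=12: line=8 vs 7: differ → 8
call_id=13: line=1 vs 7: differ → 1
call_id=14: line=6 vs 7: differ → 6
call_id=15: line=7 vs 7: equal → NULL
call_id=16: line=4 vs 7: differ → 4
call_id=17: line=7 vs 7: equal → NULL
call_id=18: line=5 vs 7: differ → 5
call_id=19: line=7 vs 7: equal → NULL

4, 5, 5, 5, 1, NULL, 8, 1, 6, NULL, 4, NULL, 5, NULL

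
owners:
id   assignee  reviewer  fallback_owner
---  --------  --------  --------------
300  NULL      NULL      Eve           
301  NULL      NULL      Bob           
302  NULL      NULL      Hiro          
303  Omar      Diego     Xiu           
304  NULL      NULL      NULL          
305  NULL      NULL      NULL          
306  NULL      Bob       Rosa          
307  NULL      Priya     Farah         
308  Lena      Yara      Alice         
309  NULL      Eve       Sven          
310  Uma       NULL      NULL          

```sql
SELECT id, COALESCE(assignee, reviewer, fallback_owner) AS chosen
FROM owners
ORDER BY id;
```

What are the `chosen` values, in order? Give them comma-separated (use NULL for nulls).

id=300: assignee=NULL, reviewer=NULL, fallback_owner=Eve → Eve
id=301: assignee=NULL, reviewer=NULL, fallback_owner=Bob → Bob
id=302: assignee=NULL, reviewer=NULL, fallback_owner=Hiro → Hiro
id=303: assignee=Omar → Omar
id=304: assignee=NULL, reviewer=NULL, fallback_owner=NULL (all NULL) → NULL
id=305: assignee=NULL, reviewer=NULL, fallback_owner=NULL (all NULL) → NULL
id=306: assignee=NULL, reviewer=Bob → Bob
id=307: assignee=NULL, reviewer=Priya → Priya
id=308: assignee=Lena → Lena
id=309: assignee=NULL, reviewer=Eve → Eve
id=310: assignee=Uma → Uma

Eve, Bob, Hiro, Omar, NULL, NULL, Bob, Priya, Lena, Eve, Uma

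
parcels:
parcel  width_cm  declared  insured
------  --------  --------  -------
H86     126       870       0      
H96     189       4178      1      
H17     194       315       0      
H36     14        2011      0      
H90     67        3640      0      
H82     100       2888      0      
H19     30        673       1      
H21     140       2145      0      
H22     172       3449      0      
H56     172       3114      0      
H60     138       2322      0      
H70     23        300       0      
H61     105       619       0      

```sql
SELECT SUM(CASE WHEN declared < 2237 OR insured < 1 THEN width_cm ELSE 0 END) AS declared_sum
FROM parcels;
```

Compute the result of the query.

parcel=H86: ✓ → 126
parcel=H96: ✗
parcel=H17: ✓ → 194
parcel=H36: ✓ → 14
parcel=H90: ✓ → 67
parcel=H82: ✓ → 100
parcel=H19: ✓ → 30
parcel=H21: ✓ → 140
parcel=H22: ✓ → 172
parcel=H56: ✓ → 172
parcel=H60: ✓ → 138
parcel=H70: ✓ → 23
parcel=H61: ✓ → 105
declared_sum = 126 + 194 + 14 + 67 + 100 + 30 + 140 + 172 + 172 + 138 + 23 + 105 = 1281

1281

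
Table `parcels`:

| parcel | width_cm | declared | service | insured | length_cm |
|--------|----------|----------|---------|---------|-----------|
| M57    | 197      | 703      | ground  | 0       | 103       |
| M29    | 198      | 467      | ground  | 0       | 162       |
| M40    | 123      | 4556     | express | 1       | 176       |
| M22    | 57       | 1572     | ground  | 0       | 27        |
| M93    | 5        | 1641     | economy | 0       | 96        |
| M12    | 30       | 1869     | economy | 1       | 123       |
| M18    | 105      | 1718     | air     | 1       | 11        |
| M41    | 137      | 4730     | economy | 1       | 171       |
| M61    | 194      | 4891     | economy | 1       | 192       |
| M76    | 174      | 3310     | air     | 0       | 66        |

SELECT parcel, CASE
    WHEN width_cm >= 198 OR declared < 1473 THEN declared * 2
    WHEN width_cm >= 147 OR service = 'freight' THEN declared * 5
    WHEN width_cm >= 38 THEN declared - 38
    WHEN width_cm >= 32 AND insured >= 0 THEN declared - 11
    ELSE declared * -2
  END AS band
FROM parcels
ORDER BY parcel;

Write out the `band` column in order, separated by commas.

parcel=M12: ELSE → -3738
parcel=M18: width_cm >= 38 → 1680
parcel=M22: width_cm >= 38 → 1534
parcel=M29: width_cm >= 198 OR declared < 1473 → 934
parcel=M40: width_cm >= 38 → 4518
parcel=M41: width_cm >= 38 → 4692
parcel=M57: width_cm >= 198 OR declared < 1473 → 1406
parcel=M61: width_cm >= 147 OR service = 'freight' → 24455
parcel=M76: width_cm >= 147 OR service = 'freight' → 16550
parcel=M93: ELSE → -3282

-3738, 1680, 1534, 934, 4518, 4692, 1406, 24455, 16550, -3282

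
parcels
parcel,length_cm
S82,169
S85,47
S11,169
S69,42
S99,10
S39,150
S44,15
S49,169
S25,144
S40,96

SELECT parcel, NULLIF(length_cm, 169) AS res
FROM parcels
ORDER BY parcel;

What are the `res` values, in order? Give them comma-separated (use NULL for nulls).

parcel=S11: length_cm=169 vs 169: equal → NULL
parcel=S25: length_cm=144 vs 169: differ → 144
parcel=S39: length_cm=150 vs 169: differ → 150
parcel=S40: length_cm=96 vs 169: differ → 96
parcel=S44: length_cm=15 vs 169: differ → 15
parcel=S49: length_cm=169 vs 169: equal → NULL
parcel=S69: length_cm=42 vs 169: differ → 42
parcel=S82: length_cm=169 vs 169: equal → NULL
parcel=S85: length_cm=47 vs 169: differ → 47
parcel=S99: length_cm=10 vs 169: differ → 10

NULL, 144, 150, 96, 15, NULL, 42, NULL, 47, 10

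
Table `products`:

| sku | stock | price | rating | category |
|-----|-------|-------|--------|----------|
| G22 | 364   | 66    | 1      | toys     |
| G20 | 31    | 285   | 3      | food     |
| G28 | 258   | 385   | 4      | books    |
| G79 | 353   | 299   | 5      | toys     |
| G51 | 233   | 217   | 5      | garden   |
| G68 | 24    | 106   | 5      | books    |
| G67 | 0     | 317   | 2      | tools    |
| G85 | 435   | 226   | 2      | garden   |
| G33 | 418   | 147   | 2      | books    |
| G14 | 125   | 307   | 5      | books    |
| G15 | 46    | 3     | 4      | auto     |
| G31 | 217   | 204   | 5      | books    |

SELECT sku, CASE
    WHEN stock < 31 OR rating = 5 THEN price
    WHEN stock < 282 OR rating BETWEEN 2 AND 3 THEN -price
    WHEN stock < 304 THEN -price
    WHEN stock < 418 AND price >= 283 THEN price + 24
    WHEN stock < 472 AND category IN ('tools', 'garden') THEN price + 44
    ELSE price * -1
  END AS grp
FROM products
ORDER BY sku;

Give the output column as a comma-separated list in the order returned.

sku=G14: stock < 31 OR rating = 5 → 307
sku=G15: stock < 282 OR rating BETWEEN 2 AND 3 → -3
sku=G20: stock < 282 OR rating BETWEEN 2 AND 3 → -285
sku=G22: ELSE → -66
sku=G28: stock < 282 OR rating BETWEEN 2 AND 3 → -385
sku=G31: stock < 31 OR rating = 5 → 204
sku=G33: stock < 282 OR rating BETWEEN 2 AND 3 → -147
sku=G51: stock < 31 OR rating = 5 → 217
sku=G67: stock < 31 OR rating = 5 → 317
sku=G68: stock < 31 OR rating = 5 → 106
sku=G79: stock < 31 OR rating = 5 → 299
sku=G85: stock < 282 OR rating BETWEEN 2 AND 3 → -226

307, -3, -285, -66, -385, 204, -147, 217, 317, 106, 299, -226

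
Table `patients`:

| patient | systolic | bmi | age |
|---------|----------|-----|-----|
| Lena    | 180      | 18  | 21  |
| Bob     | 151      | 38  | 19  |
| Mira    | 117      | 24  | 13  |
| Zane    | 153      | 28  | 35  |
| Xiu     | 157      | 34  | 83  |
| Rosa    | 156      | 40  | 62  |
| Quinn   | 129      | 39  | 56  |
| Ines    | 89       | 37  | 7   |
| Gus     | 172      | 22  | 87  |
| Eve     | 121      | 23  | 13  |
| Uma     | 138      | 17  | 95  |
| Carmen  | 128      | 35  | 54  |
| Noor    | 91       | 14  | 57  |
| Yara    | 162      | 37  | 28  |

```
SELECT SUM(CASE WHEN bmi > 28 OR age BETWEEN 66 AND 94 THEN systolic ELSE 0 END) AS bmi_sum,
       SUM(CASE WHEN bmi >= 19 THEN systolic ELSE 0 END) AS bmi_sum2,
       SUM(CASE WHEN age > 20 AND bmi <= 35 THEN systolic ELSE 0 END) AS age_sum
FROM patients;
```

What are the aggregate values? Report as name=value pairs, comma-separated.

bmi_sum=1144, bmi_sum2=1535, age_sum=1019

[bmi_sum: bmi > 28 OR age BETWEEN 66 AND 94]
patient=Lena: ✗
patient=Bob: ✓ → 151
patient=Mira: ✗
patient=Zane: ✗
patient=Xiu: ✓ → 157
patient=Rosa: ✓ → 156
patient=Quinn: ✓ → 129
patient=Ines: ✓ → 89
patient=Gus: ✓ → 172
patient=Eve: ✗
patient=Uma: ✗
patient=Carmen: ✓ → 128
patient=Noor: ✗
patient=Yara: ✓ → 162
bmi_sum = 151 + 157 + 156 + 129 + 89 + 172 + 128 + 162 = 1144
—
[bmi_sum2: bmi >= 19]
patient=Lena: ✗
patient=Bob: ✓ → 151
patient=Mira: ✓ → 117
patient=Zane: ✓ → 153
patient=Xiu: ✓ → 157
patient=Rosa: ✓ → 156
patient=Quinn: ✓ → 129
patient=Ines: ✓ → 89
patient=Gus: ✓ → 172
patient=Eve: ✓ → 121
patient=Uma: ✗
patient=Carmen: ✓ → 128
patient=Noor: ✗
patient=Yara: ✓ → 162
bmi_sum2 = 151 + 117 + 153 + 157 + 156 + 129 + 89 + 172 + 121 + 128 + 162 = 1535
—
[age_sum: age > 20 AND bmi <= 35]
patient=Lena: ✓ → 180
patient=Bob: ✗
patient=Mira: ✗
patient=Zane: ✓ → 153
patient=Xiu: ✓ → 157
patient=Rosa: ✗
patient=Quinn: ✗
patient=Ines: ✗
patient=Gus: ✓ → 172
patient=Eve: ✗
patient=Uma: ✓ → 138
patient=Carmen: ✓ → 128
patient=Noor: ✓ → 91
patient=Yara: ✗
age_sum = 180 + 153 + 157 + 172 + 138 + 128 + 91 = 1019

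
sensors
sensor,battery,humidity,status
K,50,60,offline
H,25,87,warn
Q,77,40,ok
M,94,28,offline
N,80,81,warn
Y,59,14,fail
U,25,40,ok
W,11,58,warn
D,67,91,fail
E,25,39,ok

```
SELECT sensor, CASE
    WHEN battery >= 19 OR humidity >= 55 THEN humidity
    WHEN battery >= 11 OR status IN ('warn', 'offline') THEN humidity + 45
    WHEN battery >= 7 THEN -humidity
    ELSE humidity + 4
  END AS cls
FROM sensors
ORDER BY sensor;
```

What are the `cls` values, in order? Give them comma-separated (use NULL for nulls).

sensor=D: battery >= 19 OR humidity >= 55 → 91
sensor=E: battery >= 19 OR humidity >= 55 → 39
sensor=H: battery >= 19 OR humidity >= 55 → 87
sensor=K: battery >= 19 OR humidity >= 55 → 60
sensor=M: battery >= 19 OR humidity >= 55 → 28
sensor=N: battery >= 19 OR humidity >= 55 → 81
sensor=Q: battery >= 19 OR humidity >= 55 → 40
sensor=U: battery >= 19 OR humidity >= 55 → 40
sensor=W: battery >= 19 OR humidity >= 55 → 58
sensor=Y: battery >= 19 OR humidity >= 55 → 14

91, 39, 87, 60, 28, 81, 40, 40, 58, 14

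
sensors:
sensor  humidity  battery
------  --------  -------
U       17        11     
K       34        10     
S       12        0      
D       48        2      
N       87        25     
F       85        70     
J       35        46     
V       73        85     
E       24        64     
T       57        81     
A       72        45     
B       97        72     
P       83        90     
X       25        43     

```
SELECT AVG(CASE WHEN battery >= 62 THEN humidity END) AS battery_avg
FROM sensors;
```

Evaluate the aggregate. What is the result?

sensor=U: ✗
sensor=K: ✗
sensor=S: ✗
sensor=D: ✗
sensor=N: ✗
sensor=F: ✓ → 85
sensor=J: ✗
sensor=V: ✓ → 73
sensor=E: ✓ → 24
sensor=T: ✓ → 57
sensor=A: ✗
sensor=B: ✓ → 97
sensor=P: ✓ → 83
sensor=X: ✗
battery_avg = (85 + 73 + 24 + 57 + 97 + 83) / 6 = 69.8333333333

69.8333333333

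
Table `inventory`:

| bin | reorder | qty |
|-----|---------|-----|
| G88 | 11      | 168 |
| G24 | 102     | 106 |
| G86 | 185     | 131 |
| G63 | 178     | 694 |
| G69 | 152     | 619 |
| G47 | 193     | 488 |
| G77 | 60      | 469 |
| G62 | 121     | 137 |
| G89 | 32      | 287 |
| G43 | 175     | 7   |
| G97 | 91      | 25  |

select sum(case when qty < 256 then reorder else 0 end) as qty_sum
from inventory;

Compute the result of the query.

bin=G88: ✓ → 11
bin=G24: ✓ → 102
bin=G86: ✓ → 185
bin=G63: ✗
bin=G69: ✗
bin=G47: ✗
bin=G77: ✗
bin=G62: ✓ → 121
bin=G89: ✗
bin=G43: ✓ → 175
bin=G97: ✓ → 91
qty_sum = 11 + 102 + 185 + 121 + 175 + 91 = 685

685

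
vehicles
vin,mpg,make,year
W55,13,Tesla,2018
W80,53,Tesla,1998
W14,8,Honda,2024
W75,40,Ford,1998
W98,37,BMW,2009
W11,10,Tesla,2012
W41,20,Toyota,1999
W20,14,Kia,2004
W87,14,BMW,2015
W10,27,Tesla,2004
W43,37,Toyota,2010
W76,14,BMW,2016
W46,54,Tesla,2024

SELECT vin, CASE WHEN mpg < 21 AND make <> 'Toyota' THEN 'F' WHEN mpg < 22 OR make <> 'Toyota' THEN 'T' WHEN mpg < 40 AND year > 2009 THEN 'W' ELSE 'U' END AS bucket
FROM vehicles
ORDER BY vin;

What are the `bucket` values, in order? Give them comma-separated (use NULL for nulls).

vin=W10: mpg < 22 OR make <> 'Toyota' → T
vin=W11: mpg < 21 AND make <> 'Toyota' → F
vin=W14: mpg < 21 AND make <> 'Toyota' → F
vin=W20: mpg < 21 AND make <> 'Toyota' → F
vin=W41: mpg < 22 OR make <> 'Toyota' → T
vin=W43: mpg < 40 AND year > 2009 → W
vin=W46: mpg < 22 OR make <> 'Toyota' → T
vin=W55: mpg < 21 AND make <> 'Toyota' → F
vin=W75: mpg < 22 OR make <> 'Toyota' → T
vin=W76: mpg < 21 AND make <> 'Toyota' → F
vin=W80: mpg < 22 OR make <> 'Toyota' → T
vin=W87: mpg < 21 AND make <> 'Toyota' → F
vin=W98: mpg < 22 OR make <> 'Toyota' → T

T, F, F, F, T, W, T, F, T, F, T, F, T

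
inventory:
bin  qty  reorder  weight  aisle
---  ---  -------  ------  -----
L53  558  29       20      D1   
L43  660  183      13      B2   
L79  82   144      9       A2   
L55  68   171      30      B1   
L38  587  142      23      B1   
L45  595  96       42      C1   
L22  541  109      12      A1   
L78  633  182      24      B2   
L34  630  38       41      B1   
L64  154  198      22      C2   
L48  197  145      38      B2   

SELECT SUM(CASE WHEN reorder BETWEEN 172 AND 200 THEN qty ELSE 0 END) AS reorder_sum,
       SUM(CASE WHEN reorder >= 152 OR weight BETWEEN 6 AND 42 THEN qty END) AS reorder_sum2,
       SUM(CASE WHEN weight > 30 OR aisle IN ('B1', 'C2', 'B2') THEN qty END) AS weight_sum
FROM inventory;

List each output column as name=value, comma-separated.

[reorder_sum: reorder BETWEEN 172 AND 200]
bin=L53: ✗
bin=L43: ✓ → 660
bin=L79: ✗
bin=L55: ✗
bin=L38: ✗
bin=L45: ✗
bin=L22: ✗
bin=L78: ✓ → 633
bin=L34: ✗
bin=L64: ✓ → 154
bin=L48: ✗
reorder_sum = 660 + 633 + 154 = 1447
—
[reorder_sum2: reorder >= 152 OR weight BETWEEN 6 AND 42]
bin=L53: ✓ → 558
bin=L43: ✓ → 660
bin=L79: ✓ → 82
bin=L55: ✓ → 68
bin=L38: ✓ → 587
bin=L45: ✓ → 595
bin=L22: ✓ → 541
bin=L78: ✓ → 633
bin=L34: ✓ → 630
bin=L64: ✓ → 154
bin=L48: ✓ → 197
reorder_sum2 = 558 + 660 + 82 + 68 + 587 + 595 + 541 + 633 + 630 + 154 + 197 = 4705
—
[weight_sum: weight > 30 OR aisle IN ('B1', 'C2', 'B2')]
bin=L53: ✗
bin=L43: ✓ → 660
bin=L79: ✗
bin=L55: ✓ → 68
bin=L38: ✓ → 587
bin=L45: ✓ → 595
bin=L22: ✗
bin=L78: ✓ → 633
bin=L34: ✓ → 630
bin=L64: ✓ → 154
bin=L48: ✓ → 197
weight_sum = 660 + 68 + 587 + 595 + 633 + 630 + 154 + 197 = 3524

reorder_sum=1447, reorder_sum2=4705, weight_sum=3524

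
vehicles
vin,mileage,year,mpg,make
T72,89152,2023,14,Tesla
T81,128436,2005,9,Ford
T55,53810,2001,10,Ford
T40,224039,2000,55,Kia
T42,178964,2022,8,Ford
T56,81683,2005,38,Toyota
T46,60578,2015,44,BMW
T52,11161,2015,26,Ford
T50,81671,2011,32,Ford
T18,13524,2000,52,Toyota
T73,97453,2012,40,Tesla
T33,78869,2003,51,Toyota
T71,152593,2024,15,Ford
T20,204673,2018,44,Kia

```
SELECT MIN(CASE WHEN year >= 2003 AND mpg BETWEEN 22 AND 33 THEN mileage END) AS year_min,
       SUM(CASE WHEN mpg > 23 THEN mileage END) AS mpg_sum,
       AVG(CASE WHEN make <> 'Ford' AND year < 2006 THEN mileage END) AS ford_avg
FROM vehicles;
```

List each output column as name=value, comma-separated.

year_min=11161, mpg_sum=853651, ford_avg=99528.75

[year_min: year >= 2003 AND mpg BETWEEN 22 AND 33]
vin=T72: ✗
vin=T81: ✗
vin=T55: ✗
vin=T40: ✗
vin=T42: ✗
vin=T56: ✗
vin=T46: ✗
vin=T52: ✓ → 11161
vin=T50: ✓ → 81671
vin=T18: ✗
vin=T73: ✗
vin=T33: ✗
vin=T71: ✗
vin=T20: ✗
year_min = MIN(11161, 81671) = 11161
—
[mpg_sum: mpg > 23]
vin=T72: ✗
vin=T81: ✗
vin=T55: ✗
vin=T40: ✓ → 224039
vin=T42: ✗
vin=T56: ✓ → 81683
vin=T46: ✓ → 60578
vin=T52: ✓ → 11161
vin=T50: ✓ → 81671
vin=T18: ✓ → 13524
vin=T73: ✓ → 97453
vin=T33: ✓ → 78869
vin=T71: ✗
vin=T20: ✓ → 204673
mpg_sum = 224039 + 81683 + 60578 + 11161 + 81671 + 13524 + 97453 + 78869 + 204673 = 853651
—
[ford_avg: make <> 'Ford' AND year < 2006]
vin=T72: ✗
vin=T81: ✗
vin=T55: ✗
vin=T40: ✓ → 224039
vin=T42: ✗
vin=T56: ✓ → 81683
vin=T46: ✗
vin=T52: ✗
vin=T50: ✗
vin=T18: ✓ → 13524
vin=T73: ✗
vin=T33: ✓ → 78869
vin=T71: ✗
vin=T20: ✗
ford_avg = (224039 + 81683 + 13524 + 78869) / 4 = 99528.75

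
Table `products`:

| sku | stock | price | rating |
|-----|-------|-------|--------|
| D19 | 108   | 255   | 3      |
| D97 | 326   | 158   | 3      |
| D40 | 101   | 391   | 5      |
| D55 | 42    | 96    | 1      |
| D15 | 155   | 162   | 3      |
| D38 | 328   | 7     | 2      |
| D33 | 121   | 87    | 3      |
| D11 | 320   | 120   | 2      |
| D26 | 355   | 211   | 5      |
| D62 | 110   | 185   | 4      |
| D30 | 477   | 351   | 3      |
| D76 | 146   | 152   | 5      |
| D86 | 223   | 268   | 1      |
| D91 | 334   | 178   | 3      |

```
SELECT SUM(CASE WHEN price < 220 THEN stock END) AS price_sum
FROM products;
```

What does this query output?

sku=D19: ✗
sku=D97: ✓ → 326
sku=D40: ✗
sku=D55: ✓ → 42
sku=D15: ✓ → 155
sku=D38: ✓ → 328
sku=D33: ✓ → 121
sku=D11: ✓ → 320
sku=D26: ✓ → 355
sku=D62: ✓ → 110
sku=D30: ✗
sku=D76: ✓ → 146
sku=D86: ✗
sku=D91: ✓ → 334
price_sum = 326 + 42 + 155 + 328 + 121 + 320 + 355 + 110 + 146 + 334 = 2237

2237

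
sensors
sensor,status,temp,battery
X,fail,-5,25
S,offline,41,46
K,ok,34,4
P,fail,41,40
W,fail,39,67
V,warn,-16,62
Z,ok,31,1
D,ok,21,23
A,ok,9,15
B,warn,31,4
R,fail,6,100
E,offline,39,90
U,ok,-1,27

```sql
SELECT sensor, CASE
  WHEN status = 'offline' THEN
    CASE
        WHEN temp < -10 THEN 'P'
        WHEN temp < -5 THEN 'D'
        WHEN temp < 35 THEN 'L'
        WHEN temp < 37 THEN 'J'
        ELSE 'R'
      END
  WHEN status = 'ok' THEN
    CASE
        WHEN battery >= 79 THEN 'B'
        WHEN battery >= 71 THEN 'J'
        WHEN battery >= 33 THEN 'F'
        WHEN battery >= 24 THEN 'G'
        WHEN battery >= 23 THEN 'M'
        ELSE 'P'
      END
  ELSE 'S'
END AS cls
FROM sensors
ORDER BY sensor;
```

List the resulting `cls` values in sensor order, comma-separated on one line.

sensor=A: status='ok' → inner[ELSE] → P
sensor=B: status='warn' → outer ELSE → S
sensor=D: status='ok' → inner[battery >= 23] → M
sensor=E: status='offline' → inner[ELSE] → R
sensor=K: status='ok' → inner[ELSE] → P
sensor=P: status='fail' → outer ELSE → S
sensor=R: status='fail' → outer ELSE → S
sensor=S: status='offline' → inner[ELSE] → R
sensor=U: status='ok' → inner[battery >= 24] → G
sensor=V: status='warn' → outer ELSE → S
sensor=W: status='fail' → outer ELSE → S
sensor=X: status='fail' → outer ELSE → S
sensor=Z: status='ok' → inner[ELSE] → P

P, S, M, R, P, S, S, R, G, S, S, S, P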